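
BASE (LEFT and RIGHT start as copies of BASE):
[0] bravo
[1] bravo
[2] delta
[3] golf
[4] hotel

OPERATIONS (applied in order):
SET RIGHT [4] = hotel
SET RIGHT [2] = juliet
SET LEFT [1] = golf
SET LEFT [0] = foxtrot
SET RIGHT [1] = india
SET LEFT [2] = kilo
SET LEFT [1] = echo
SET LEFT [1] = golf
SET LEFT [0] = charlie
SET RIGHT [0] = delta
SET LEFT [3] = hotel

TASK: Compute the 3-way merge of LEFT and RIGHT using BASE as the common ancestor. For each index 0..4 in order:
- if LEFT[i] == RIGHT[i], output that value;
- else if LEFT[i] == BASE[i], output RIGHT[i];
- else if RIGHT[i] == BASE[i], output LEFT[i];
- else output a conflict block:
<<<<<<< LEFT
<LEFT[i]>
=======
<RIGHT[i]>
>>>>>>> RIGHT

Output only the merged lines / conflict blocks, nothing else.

Answer: <<<<<<< LEFT
charlie
=======
delta
>>>>>>> RIGHT
<<<<<<< LEFT
golf
=======
india
>>>>>>> RIGHT
<<<<<<< LEFT
kilo
=======
juliet
>>>>>>> RIGHT
hotel
hotel

Derivation:
Final LEFT:  [charlie, golf, kilo, hotel, hotel]
Final RIGHT: [delta, india, juliet, golf, hotel]
i=0: BASE=bravo L=charlie R=delta all differ -> CONFLICT
i=1: BASE=bravo L=golf R=india all differ -> CONFLICT
i=2: BASE=delta L=kilo R=juliet all differ -> CONFLICT
i=3: L=hotel, R=golf=BASE -> take LEFT -> hotel
i=4: L=hotel R=hotel -> agree -> hotel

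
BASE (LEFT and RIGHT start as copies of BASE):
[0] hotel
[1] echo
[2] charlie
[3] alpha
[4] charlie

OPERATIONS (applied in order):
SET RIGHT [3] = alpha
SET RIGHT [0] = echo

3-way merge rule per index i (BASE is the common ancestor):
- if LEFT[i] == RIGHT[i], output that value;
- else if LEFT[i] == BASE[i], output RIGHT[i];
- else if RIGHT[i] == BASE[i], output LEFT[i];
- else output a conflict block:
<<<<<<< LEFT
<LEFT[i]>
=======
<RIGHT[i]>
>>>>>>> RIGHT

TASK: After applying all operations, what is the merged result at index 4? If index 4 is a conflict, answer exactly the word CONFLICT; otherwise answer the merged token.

Answer: charlie

Derivation:
Final LEFT:  [hotel, echo, charlie, alpha, charlie]
Final RIGHT: [echo, echo, charlie, alpha, charlie]
i=0: L=hotel=BASE, R=echo -> take RIGHT -> echo
i=1: L=echo R=echo -> agree -> echo
i=2: L=charlie R=charlie -> agree -> charlie
i=3: L=alpha R=alpha -> agree -> alpha
i=4: L=charlie R=charlie -> agree -> charlie
Index 4 -> charlie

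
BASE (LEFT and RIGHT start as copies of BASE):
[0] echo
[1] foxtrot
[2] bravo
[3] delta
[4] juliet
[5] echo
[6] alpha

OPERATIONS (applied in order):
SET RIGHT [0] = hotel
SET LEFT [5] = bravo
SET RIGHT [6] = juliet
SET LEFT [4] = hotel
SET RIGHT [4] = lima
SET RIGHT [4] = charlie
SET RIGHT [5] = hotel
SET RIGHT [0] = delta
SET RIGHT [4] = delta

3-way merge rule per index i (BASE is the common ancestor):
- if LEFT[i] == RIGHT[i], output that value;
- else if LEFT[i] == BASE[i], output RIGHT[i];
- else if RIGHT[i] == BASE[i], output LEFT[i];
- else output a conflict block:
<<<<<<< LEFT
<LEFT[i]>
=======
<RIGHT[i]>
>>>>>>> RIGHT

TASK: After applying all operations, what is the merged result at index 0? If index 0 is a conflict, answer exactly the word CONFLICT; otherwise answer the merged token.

Final LEFT:  [echo, foxtrot, bravo, delta, hotel, bravo, alpha]
Final RIGHT: [delta, foxtrot, bravo, delta, delta, hotel, juliet]
i=0: L=echo=BASE, R=delta -> take RIGHT -> delta
i=1: L=foxtrot R=foxtrot -> agree -> foxtrot
i=2: L=bravo R=bravo -> agree -> bravo
i=3: L=delta R=delta -> agree -> delta
i=4: BASE=juliet L=hotel R=delta all differ -> CONFLICT
i=5: BASE=echo L=bravo R=hotel all differ -> CONFLICT
i=6: L=alpha=BASE, R=juliet -> take RIGHT -> juliet
Index 0 -> delta

Answer: delta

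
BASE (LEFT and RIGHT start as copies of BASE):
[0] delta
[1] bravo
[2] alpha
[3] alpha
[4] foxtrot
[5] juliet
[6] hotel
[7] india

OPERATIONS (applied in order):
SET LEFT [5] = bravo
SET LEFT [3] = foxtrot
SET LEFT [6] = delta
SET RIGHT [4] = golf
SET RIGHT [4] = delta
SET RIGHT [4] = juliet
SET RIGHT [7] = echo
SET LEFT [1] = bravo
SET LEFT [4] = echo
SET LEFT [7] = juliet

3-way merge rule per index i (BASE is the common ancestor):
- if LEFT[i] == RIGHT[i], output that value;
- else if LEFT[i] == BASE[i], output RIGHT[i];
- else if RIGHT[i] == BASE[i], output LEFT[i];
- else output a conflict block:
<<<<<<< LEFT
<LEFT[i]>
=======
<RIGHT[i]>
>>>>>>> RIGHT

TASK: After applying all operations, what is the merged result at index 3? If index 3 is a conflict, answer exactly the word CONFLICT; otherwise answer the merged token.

Answer: foxtrot

Derivation:
Final LEFT:  [delta, bravo, alpha, foxtrot, echo, bravo, delta, juliet]
Final RIGHT: [delta, bravo, alpha, alpha, juliet, juliet, hotel, echo]
i=0: L=delta R=delta -> agree -> delta
i=1: L=bravo R=bravo -> agree -> bravo
i=2: L=alpha R=alpha -> agree -> alpha
i=3: L=foxtrot, R=alpha=BASE -> take LEFT -> foxtrot
i=4: BASE=foxtrot L=echo R=juliet all differ -> CONFLICT
i=5: L=bravo, R=juliet=BASE -> take LEFT -> bravo
i=6: L=delta, R=hotel=BASE -> take LEFT -> delta
i=7: BASE=india L=juliet R=echo all differ -> CONFLICT
Index 3 -> foxtrot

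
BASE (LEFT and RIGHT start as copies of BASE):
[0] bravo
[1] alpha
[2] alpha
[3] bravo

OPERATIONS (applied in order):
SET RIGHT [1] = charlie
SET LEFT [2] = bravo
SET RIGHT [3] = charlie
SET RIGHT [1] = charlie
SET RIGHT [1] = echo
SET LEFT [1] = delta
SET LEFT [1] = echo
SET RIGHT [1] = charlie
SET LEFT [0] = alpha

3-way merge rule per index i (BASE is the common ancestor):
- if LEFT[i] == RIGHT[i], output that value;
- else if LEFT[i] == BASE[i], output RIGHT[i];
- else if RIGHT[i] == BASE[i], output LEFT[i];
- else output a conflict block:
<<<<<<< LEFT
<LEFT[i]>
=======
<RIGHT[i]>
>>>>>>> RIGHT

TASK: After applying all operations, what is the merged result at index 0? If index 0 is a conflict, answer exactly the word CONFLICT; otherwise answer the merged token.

Answer: alpha

Derivation:
Final LEFT:  [alpha, echo, bravo, bravo]
Final RIGHT: [bravo, charlie, alpha, charlie]
i=0: L=alpha, R=bravo=BASE -> take LEFT -> alpha
i=1: BASE=alpha L=echo R=charlie all differ -> CONFLICT
i=2: L=bravo, R=alpha=BASE -> take LEFT -> bravo
i=3: L=bravo=BASE, R=charlie -> take RIGHT -> charlie
Index 0 -> alpha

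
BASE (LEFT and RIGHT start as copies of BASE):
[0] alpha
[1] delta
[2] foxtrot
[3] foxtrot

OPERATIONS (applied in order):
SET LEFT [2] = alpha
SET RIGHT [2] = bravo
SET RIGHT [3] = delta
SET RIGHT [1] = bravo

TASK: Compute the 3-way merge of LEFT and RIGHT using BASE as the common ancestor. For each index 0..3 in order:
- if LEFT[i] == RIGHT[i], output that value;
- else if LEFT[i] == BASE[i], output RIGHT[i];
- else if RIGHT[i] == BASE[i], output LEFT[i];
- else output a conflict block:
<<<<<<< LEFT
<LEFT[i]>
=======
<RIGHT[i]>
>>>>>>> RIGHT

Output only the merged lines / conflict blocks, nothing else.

Final LEFT:  [alpha, delta, alpha, foxtrot]
Final RIGHT: [alpha, bravo, bravo, delta]
i=0: L=alpha R=alpha -> agree -> alpha
i=1: L=delta=BASE, R=bravo -> take RIGHT -> bravo
i=2: BASE=foxtrot L=alpha R=bravo all differ -> CONFLICT
i=3: L=foxtrot=BASE, R=delta -> take RIGHT -> delta

Answer: alpha
bravo
<<<<<<< LEFT
alpha
=======
bravo
>>>>>>> RIGHT
delta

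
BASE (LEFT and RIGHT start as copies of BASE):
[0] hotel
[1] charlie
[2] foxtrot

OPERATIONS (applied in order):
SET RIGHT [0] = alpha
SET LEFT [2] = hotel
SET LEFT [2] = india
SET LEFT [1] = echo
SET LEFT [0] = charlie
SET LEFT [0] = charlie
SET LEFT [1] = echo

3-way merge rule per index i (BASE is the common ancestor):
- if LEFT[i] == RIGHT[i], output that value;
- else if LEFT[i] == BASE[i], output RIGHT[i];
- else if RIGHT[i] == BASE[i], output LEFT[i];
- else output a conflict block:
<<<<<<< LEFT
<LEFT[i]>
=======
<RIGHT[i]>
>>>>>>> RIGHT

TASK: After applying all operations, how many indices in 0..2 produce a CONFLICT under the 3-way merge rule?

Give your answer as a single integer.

Final LEFT:  [charlie, echo, india]
Final RIGHT: [alpha, charlie, foxtrot]
i=0: BASE=hotel L=charlie R=alpha all differ -> CONFLICT
i=1: L=echo, R=charlie=BASE -> take LEFT -> echo
i=2: L=india, R=foxtrot=BASE -> take LEFT -> india
Conflict count: 1

Answer: 1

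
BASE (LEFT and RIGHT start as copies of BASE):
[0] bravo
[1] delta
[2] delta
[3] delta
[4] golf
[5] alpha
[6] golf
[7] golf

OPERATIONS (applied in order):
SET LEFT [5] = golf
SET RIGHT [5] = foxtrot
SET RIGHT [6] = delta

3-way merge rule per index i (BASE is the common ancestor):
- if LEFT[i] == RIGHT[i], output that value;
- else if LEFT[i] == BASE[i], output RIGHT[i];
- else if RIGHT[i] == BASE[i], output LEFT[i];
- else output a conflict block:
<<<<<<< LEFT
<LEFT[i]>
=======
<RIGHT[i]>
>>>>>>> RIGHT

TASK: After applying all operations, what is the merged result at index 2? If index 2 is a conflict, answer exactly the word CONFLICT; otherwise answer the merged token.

Answer: delta

Derivation:
Final LEFT:  [bravo, delta, delta, delta, golf, golf, golf, golf]
Final RIGHT: [bravo, delta, delta, delta, golf, foxtrot, delta, golf]
i=0: L=bravo R=bravo -> agree -> bravo
i=1: L=delta R=delta -> agree -> delta
i=2: L=delta R=delta -> agree -> delta
i=3: L=delta R=delta -> agree -> delta
i=4: L=golf R=golf -> agree -> golf
i=5: BASE=alpha L=golf R=foxtrot all differ -> CONFLICT
i=6: L=golf=BASE, R=delta -> take RIGHT -> delta
i=7: L=golf R=golf -> agree -> golf
Index 2 -> delta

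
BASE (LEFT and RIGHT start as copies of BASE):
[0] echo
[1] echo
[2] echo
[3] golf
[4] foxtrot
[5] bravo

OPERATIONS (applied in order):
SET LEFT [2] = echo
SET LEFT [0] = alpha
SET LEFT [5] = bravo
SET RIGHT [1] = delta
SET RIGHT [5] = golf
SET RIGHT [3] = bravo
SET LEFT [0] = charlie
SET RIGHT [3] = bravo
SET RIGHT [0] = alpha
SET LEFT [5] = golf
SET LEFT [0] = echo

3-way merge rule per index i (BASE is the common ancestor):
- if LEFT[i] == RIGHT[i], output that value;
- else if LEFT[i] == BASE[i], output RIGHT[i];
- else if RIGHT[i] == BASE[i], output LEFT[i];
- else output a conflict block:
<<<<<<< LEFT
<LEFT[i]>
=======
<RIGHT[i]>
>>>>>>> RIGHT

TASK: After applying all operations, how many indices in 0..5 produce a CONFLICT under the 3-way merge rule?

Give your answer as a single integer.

Final LEFT:  [echo, echo, echo, golf, foxtrot, golf]
Final RIGHT: [alpha, delta, echo, bravo, foxtrot, golf]
i=0: L=echo=BASE, R=alpha -> take RIGHT -> alpha
i=1: L=echo=BASE, R=delta -> take RIGHT -> delta
i=2: L=echo R=echo -> agree -> echo
i=3: L=golf=BASE, R=bravo -> take RIGHT -> bravo
i=4: L=foxtrot R=foxtrot -> agree -> foxtrot
i=5: L=golf R=golf -> agree -> golf
Conflict count: 0

Answer: 0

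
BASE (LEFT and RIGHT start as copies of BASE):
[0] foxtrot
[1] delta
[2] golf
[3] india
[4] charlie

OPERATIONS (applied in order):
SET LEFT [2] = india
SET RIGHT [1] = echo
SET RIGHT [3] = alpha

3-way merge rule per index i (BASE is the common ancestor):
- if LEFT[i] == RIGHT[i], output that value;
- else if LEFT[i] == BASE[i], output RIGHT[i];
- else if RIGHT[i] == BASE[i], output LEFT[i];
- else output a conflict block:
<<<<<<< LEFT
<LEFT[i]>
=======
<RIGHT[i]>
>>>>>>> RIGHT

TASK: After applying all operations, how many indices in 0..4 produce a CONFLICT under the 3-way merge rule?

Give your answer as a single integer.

Answer: 0

Derivation:
Final LEFT:  [foxtrot, delta, india, india, charlie]
Final RIGHT: [foxtrot, echo, golf, alpha, charlie]
i=0: L=foxtrot R=foxtrot -> agree -> foxtrot
i=1: L=delta=BASE, R=echo -> take RIGHT -> echo
i=2: L=india, R=golf=BASE -> take LEFT -> india
i=3: L=india=BASE, R=alpha -> take RIGHT -> alpha
i=4: L=charlie R=charlie -> agree -> charlie
Conflict count: 0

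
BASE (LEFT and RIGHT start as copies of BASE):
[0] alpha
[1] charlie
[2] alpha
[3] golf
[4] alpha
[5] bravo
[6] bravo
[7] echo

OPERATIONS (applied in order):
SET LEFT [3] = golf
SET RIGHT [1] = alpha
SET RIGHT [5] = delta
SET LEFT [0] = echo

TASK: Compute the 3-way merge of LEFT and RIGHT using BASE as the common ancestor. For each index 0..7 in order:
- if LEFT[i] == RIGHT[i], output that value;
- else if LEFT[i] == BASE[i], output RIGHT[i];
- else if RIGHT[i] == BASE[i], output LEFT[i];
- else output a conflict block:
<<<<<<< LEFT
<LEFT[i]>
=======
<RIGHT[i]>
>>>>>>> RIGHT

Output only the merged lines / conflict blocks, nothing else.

Answer: echo
alpha
alpha
golf
alpha
delta
bravo
echo

Derivation:
Final LEFT:  [echo, charlie, alpha, golf, alpha, bravo, bravo, echo]
Final RIGHT: [alpha, alpha, alpha, golf, alpha, delta, bravo, echo]
i=0: L=echo, R=alpha=BASE -> take LEFT -> echo
i=1: L=charlie=BASE, R=alpha -> take RIGHT -> alpha
i=2: L=alpha R=alpha -> agree -> alpha
i=3: L=golf R=golf -> agree -> golf
i=4: L=alpha R=alpha -> agree -> alpha
i=5: L=bravo=BASE, R=delta -> take RIGHT -> delta
i=6: L=bravo R=bravo -> agree -> bravo
i=7: L=echo R=echo -> agree -> echo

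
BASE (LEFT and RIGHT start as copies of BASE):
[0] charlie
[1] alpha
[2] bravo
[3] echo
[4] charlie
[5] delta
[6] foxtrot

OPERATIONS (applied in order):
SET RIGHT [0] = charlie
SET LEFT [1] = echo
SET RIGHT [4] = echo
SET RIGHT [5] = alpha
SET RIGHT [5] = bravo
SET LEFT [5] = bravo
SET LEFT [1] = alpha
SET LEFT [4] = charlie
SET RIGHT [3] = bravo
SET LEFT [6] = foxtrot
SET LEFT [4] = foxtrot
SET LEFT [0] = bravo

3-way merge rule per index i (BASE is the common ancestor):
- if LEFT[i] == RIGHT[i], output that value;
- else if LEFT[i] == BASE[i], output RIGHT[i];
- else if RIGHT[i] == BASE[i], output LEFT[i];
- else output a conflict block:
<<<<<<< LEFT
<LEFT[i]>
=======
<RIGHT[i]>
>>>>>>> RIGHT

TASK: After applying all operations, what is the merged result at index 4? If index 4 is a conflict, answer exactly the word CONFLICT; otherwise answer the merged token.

Final LEFT:  [bravo, alpha, bravo, echo, foxtrot, bravo, foxtrot]
Final RIGHT: [charlie, alpha, bravo, bravo, echo, bravo, foxtrot]
i=0: L=bravo, R=charlie=BASE -> take LEFT -> bravo
i=1: L=alpha R=alpha -> agree -> alpha
i=2: L=bravo R=bravo -> agree -> bravo
i=3: L=echo=BASE, R=bravo -> take RIGHT -> bravo
i=4: BASE=charlie L=foxtrot R=echo all differ -> CONFLICT
i=5: L=bravo R=bravo -> agree -> bravo
i=6: L=foxtrot R=foxtrot -> agree -> foxtrot
Index 4 -> CONFLICT

Answer: CONFLICT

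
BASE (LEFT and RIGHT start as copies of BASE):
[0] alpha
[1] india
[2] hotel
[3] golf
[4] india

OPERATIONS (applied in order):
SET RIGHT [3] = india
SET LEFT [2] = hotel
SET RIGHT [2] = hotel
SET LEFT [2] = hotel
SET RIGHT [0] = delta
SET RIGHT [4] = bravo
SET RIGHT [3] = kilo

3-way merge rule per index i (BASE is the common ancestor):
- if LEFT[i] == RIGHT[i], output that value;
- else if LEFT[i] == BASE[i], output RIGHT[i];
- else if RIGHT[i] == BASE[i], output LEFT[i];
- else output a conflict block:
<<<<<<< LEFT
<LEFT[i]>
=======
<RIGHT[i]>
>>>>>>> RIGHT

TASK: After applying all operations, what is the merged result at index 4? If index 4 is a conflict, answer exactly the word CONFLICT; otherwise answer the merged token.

Answer: bravo

Derivation:
Final LEFT:  [alpha, india, hotel, golf, india]
Final RIGHT: [delta, india, hotel, kilo, bravo]
i=0: L=alpha=BASE, R=delta -> take RIGHT -> delta
i=1: L=india R=india -> agree -> india
i=2: L=hotel R=hotel -> agree -> hotel
i=3: L=golf=BASE, R=kilo -> take RIGHT -> kilo
i=4: L=india=BASE, R=bravo -> take RIGHT -> bravo
Index 4 -> bravo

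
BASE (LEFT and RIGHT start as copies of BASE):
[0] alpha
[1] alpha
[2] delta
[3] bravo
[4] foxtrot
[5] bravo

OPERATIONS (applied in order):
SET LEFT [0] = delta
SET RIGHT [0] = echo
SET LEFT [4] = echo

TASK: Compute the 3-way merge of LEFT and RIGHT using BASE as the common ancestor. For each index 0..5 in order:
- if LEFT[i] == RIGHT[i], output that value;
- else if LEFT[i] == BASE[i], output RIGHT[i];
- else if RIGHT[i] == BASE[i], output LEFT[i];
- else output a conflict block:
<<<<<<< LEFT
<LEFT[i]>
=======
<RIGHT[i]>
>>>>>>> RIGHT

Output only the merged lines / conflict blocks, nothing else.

Final LEFT:  [delta, alpha, delta, bravo, echo, bravo]
Final RIGHT: [echo, alpha, delta, bravo, foxtrot, bravo]
i=0: BASE=alpha L=delta R=echo all differ -> CONFLICT
i=1: L=alpha R=alpha -> agree -> alpha
i=2: L=delta R=delta -> agree -> delta
i=3: L=bravo R=bravo -> agree -> bravo
i=4: L=echo, R=foxtrot=BASE -> take LEFT -> echo
i=5: L=bravo R=bravo -> agree -> bravo

Answer: <<<<<<< LEFT
delta
=======
echo
>>>>>>> RIGHT
alpha
delta
bravo
echo
bravo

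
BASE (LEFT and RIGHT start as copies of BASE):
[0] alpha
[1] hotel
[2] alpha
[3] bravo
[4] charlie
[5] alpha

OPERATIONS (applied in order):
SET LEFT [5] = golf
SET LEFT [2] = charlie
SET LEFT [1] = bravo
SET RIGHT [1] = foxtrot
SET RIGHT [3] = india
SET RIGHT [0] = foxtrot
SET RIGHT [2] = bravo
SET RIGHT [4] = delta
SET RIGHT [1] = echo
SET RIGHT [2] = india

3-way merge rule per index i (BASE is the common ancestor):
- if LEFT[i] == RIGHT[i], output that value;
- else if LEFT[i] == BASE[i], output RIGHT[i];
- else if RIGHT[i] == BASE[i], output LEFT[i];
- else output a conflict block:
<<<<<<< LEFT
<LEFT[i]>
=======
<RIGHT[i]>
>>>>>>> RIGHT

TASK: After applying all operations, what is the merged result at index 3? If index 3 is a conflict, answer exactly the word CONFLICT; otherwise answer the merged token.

Answer: india

Derivation:
Final LEFT:  [alpha, bravo, charlie, bravo, charlie, golf]
Final RIGHT: [foxtrot, echo, india, india, delta, alpha]
i=0: L=alpha=BASE, R=foxtrot -> take RIGHT -> foxtrot
i=1: BASE=hotel L=bravo R=echo all differ -> CONFLICT
i=2: BASE=alpha L=charlie R=india all differ -> CONFLICT
i=3: L=bravo=BASE, R=india -> take RIGHT -> india
i=4: L=charlie=BASE, R=delta -> take RIGHT -> delta
i=5: L=golf, R=alpha=BASE -> take LEFT -> golf
Index 3 -> india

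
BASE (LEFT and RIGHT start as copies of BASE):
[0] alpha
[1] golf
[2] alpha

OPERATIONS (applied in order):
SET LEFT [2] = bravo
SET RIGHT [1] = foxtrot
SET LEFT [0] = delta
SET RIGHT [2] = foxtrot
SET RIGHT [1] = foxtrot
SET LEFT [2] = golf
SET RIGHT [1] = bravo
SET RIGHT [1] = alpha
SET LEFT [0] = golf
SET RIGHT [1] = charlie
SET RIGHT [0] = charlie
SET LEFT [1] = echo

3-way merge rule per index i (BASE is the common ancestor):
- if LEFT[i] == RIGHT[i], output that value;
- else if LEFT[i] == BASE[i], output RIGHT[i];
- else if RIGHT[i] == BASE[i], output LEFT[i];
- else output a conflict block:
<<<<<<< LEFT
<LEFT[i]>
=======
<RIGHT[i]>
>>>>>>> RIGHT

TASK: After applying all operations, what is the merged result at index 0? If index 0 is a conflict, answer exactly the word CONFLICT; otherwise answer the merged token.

Final LEFT:  [golf, echo, golf]
Final RIGHT: [charlie, charlie, foxtrot]
i=0: BASE=alpha L=golf R=charlie all differ -> CONFLICT
i=1: BASE=golf L=echo R=charlie all differ -> CONFLICT
i=2: BASE=alpha L=golf R=foxtrot all differ -> CONFLICT
Index 0 -> CONFLICT

Answer: CONFLICT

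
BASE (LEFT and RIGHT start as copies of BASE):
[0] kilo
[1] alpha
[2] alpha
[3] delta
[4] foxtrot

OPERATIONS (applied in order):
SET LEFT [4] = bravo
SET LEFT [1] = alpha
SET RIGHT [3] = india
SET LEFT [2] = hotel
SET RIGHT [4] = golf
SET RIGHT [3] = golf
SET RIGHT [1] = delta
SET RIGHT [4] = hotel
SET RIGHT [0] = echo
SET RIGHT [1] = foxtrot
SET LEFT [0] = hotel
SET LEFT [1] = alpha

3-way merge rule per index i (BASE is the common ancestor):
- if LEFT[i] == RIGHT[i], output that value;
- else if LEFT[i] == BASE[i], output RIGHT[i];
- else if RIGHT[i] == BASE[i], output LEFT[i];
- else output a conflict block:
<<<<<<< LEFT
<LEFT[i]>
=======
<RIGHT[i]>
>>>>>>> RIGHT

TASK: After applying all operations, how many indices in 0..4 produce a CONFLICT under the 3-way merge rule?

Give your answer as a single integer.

Answer: 2

Derivation:
Final LEFT:  [hotel, alpha, hotel, delta, bravo]
Final RIGHT: [echo, foxtrot, alpha, golf, hotel]
i=0: BASE=kilo L=hotel R=echo all differ -> CONFLICT
i=1: L=alpha=BASE, R=foxtrot -> take RIGHT -> foxtrot
i=2: L=hotel, R=alpha=BASE -> take LEFT -> hotel
i=3: L=delta=BASE, R=golf -> take RIGHT -> golf
i=4: BASE=foxtrot L=bravo R=hotel all differ -> CONFLICT
Conflict count: 2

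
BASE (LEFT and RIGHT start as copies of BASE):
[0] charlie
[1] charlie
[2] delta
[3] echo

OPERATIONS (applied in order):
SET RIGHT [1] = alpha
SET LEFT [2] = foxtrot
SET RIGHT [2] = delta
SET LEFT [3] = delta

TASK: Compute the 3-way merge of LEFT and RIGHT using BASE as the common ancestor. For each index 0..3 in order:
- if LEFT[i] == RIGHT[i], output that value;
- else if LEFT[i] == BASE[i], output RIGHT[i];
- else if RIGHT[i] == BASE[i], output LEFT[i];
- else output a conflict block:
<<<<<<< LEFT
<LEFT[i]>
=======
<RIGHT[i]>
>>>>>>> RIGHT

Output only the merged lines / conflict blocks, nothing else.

Final LEFT:  [charlie, charlie, foxtrot, delta]
Final RIGHT: [charlie, alpha, delta, echo]
i=0: L=charlie R=charlie -> agree -> charlie
i=1: L=charlie=BASE, R=alpha -> take RIGHT -> alpha
i=2: L=foxtrot, R=delta=BASE -> take LEFT -> foxtrot
i=3: L=delta, R=echo=BASE -> take LEFT -> delta

Answer: charlie
alpha
foxtrot
delta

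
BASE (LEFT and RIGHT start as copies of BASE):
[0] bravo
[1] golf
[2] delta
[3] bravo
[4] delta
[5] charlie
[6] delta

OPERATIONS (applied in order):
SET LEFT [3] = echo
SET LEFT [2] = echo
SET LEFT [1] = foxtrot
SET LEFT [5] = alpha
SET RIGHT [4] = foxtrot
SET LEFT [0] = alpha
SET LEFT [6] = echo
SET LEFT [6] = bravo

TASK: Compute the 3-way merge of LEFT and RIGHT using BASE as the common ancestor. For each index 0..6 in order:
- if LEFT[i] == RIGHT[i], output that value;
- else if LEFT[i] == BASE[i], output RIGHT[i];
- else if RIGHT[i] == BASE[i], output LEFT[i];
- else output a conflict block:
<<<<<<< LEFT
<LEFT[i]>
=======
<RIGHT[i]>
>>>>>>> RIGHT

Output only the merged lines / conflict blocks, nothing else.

Answer: alpha
foxtrot
echo
echo
foxtrot
alpha
bravo

Derivation:
Final LEFT:  [alpha, foxtrot, echo, echo, delta, alpha, bravo]
Final RIGHT: [bravo, golf, delta, bravo, foxtrot, charlie, delta]
i=0: L=alpha, R=bravo=BASE -> take LEFT -> alpha
i=1: L=foxtrot, R=golf=BASE -> take LEFT -> foxtrot
i=2: L=echo, R=delta=BASE -> take LEFT -> echo
i=3: L=echo, R=bravo=BASE -> take LEFT -> echo
i=4: L=delta=BASE, R=foxtrot -> take RIGHT -> foxtrot
i=5: L=alpha, R=charlie=BASE -> take LEFT -> alpha
i=6: L=bravo, R=delta=BASE -> take LEFT -> bravo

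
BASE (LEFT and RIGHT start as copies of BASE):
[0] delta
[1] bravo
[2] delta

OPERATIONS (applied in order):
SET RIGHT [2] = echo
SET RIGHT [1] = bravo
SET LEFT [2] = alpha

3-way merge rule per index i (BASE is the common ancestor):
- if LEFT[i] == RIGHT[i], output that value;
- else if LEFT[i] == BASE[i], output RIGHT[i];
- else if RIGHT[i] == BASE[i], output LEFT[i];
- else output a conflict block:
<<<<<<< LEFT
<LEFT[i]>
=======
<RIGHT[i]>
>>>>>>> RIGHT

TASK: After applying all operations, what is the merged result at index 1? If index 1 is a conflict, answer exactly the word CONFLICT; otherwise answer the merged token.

Final LEFT:  [delta, bravo, alpha]
Final RIGHT: [delta, bravo, echo]
i=0: L=delta R=delta -> agree -> delta
i=1: L=bravo R=bravo -> agree -> bravo
i=2: BASE=delta L=alpha R=echo all differ -> CONFLICT
Index 1 -> bravo

Answer: bravo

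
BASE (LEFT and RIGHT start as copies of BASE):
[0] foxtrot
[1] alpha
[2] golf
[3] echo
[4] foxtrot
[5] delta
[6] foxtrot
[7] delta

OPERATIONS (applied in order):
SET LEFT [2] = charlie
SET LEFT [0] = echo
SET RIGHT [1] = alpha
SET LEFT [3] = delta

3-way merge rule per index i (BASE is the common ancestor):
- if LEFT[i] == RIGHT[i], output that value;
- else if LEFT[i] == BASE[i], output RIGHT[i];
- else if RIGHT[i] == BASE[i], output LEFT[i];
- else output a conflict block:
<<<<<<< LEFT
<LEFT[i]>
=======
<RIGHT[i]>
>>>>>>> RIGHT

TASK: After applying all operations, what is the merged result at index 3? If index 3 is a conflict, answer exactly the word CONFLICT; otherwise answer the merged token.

Final LEFT:  [echo, alpha, charlie, delta, foxtrot, delta, foxtrot, delta]
Final RIGHT: [foxtrot, alpha, golf, echo, foxtrot, delta, foxtrot, delta]
i=0: L=echo, R=foxtrot=BASE -> take LEFT -> echo
i=1: L=alpha R=alpha -> agree -> alpha
i=2: L=charlie, R=golf=BASE -> take LEFT -> charlie
i=3: L=delta, R=echo=BASE -> take LEFT -> delta
i=4: L=foxtrot R=foxtrot -> agree -> foxtrot
i=5: L=delta R=delta -> agree -> delta
i=6: L=foxtrot R=foxtrot -> agree -> foxtrot
i=7: L=delta R=delta -> agree -> delta
Index 3 -> delta

Answer: delta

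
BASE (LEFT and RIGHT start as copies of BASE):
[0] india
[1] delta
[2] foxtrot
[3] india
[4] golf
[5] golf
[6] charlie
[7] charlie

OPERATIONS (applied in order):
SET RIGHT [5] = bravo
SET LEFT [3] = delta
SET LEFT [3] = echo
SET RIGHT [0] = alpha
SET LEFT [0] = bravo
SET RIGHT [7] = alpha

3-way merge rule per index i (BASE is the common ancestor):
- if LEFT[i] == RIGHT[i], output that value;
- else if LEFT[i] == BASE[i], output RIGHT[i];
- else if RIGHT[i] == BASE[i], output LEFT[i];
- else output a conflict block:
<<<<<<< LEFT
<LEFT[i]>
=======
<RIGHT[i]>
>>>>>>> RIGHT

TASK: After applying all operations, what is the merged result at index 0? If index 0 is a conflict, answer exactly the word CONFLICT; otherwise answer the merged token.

Final LEFT:  [bravo, delta, foxtrot, echo, golf, golf, charlie, charlie]
Final RIGHT: [alpha, delta, foxtrot, india, golf, bravo, charlie, alpha]
i=0: BASE=india L=bravo R=alpha all differ -> CONFLICT
i=1: L=delta R=delta -> agree -> delta
i=2: L=foxtrot R=foxtrot -> agree -> foxtrot
i=3: L=echo, R=india=BASE -> take LEFT -> echo
i=4: L=golf R=golf -> agree -> golf
i=5: L=golf=BASE, R=bravo -> take RIGHT -> bravo
i=6: L=charlie R=charlie -> agree -> charlie
i=7: L=charlie=BASE, R=alpha -> take RIGHT -> alpha
Index 0 -> CONFLICT

Answer: CONFLICT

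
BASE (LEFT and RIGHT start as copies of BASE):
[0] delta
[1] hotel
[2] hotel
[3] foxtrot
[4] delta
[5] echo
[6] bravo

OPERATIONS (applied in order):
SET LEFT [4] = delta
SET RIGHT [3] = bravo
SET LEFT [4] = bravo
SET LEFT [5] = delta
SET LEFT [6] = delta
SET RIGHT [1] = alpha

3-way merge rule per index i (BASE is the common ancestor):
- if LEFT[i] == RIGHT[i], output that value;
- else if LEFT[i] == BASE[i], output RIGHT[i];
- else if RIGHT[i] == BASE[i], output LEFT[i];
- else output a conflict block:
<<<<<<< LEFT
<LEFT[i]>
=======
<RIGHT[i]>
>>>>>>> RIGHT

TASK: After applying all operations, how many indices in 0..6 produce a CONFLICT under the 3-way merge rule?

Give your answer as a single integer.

Answer: 0

Derivation:
Final LEFT:  [delta, hotel, hotel, foxtrot, bravo, delta, delta]
Final RIGHT: [delta, alpha, hotel, bravo, delta, echo, bravo]
i=0: L=delta R=delta -> agree -> delta
i=1: L=hotel=BASE, R=alpha -> take RIGHT -> alpha
i=2: L=hotel R=hotel -> agree -> hotel
i=3: L=foxtrot=BASE, R=bravo -> take RIGHT -> bravo
i=4: L=bravo, R=delta=BASE -> take LEFT -> bravo
i=5: L=delta, R=echo=BASE -> take LEFT -> delta
i=6: L=delta, R=bravo=BASE -> take LEFT -> delta
Conflict count: 0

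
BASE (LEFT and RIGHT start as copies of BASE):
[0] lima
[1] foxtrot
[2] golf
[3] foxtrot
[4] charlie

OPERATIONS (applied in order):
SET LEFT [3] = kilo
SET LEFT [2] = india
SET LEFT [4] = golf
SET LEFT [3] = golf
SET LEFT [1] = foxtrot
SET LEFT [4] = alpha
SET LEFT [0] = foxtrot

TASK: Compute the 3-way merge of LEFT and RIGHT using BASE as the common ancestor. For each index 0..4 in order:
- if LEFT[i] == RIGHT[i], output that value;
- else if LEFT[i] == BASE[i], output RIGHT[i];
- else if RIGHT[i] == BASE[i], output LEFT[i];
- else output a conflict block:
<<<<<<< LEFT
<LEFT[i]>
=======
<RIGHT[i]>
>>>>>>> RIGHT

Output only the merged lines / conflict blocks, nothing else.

Final LEFT:  [foxtrot, foxtrot, india, golf, alpha]
Final RIGHT: [lima, foxtrot, golf, foxtrot, charlie]
i=0: L=foxtrot, R=lima=BASE -> take LEFT -> foxtrot
i=1: L=foxtrot R=foxtrot -> agree -> foxtrot
i=2: L=india, R=golf=BASE -> take LEFT -> india
i=3: L=golf, R=foxtrot=BASE -> take LEFT -> golf
i=4: L=alpha, R=charlie=BASE -> take LEFT -> alpha

Answer: foxtrot
foxtrot
india
golf
alpha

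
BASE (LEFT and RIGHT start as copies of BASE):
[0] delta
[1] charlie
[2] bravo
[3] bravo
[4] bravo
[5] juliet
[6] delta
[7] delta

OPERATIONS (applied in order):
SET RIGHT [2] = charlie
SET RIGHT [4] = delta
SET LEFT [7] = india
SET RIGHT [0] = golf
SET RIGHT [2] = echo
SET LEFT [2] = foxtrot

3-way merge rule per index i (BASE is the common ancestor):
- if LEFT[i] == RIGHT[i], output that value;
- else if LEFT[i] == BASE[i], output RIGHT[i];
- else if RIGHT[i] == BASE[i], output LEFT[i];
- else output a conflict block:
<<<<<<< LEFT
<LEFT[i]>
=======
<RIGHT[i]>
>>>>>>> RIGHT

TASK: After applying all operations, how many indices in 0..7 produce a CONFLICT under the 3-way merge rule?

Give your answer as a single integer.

Answer: 1

Derivation:
Final LEFT:  [delta, charlie, foxtrot, bravo, bravo, juliet, delta, india]
Final RIGHT: [golf, charlie, echo, bravo, delta, juliet, delta, delta]
i=0: L=delta=BASE, R=golf -> take RIGHT -> golf
i=1: L=charlie R=charlie -> agree -> charlie
i=2: BASE=bravo L=foxtrot R=echo all differ -> CONFLICT
i=3: L=bravo R=bravo -> agree -> bravo
i=4: L=bravo=BASE, R=delta -> take RIGHT -> delta
i=5: L=juliet R=juliet -> agree -> juliet
i=6: L=delta R=delta -> agree -> delta
i=7: L=india, R=delta=BASE -> take LEFT -> india
Conflict count: 1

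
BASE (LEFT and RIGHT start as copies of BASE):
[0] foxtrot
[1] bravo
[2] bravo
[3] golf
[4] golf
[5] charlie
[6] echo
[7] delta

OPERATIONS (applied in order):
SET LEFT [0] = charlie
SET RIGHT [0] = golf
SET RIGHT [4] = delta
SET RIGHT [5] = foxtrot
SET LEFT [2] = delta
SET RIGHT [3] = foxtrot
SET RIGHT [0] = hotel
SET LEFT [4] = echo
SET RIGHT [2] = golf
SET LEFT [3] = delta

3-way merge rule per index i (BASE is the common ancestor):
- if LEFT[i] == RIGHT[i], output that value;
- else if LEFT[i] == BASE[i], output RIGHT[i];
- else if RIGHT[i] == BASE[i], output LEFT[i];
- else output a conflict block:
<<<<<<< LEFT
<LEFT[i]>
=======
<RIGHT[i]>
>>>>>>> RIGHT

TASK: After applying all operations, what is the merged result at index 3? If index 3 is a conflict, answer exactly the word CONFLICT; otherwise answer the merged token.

Answer: CONFLICT

Derivation:
Final LEFT:  [charlie, bravo, delta, delta, echo, charlie, echo, delta]
Final RIGHT: [hotel, bravo, golf, foxtrot, delta, foxtrot, echo, delta]
i=0: BASE=foxtrot L=charlie R=hotel all differ -> CONFLICT
i=1: L=bravo R=bravo -> agree -> bravo
i=2: BASE=bravo L=delta R=golf all differ -> CONFLICT
i=3: BASE=golf L=delta R=foxtrot all differ -> CONFLICT
i=4: BASE=golf L=echo R=delta all differ -> CONFLICT
i=5: L=charlie=BASE, R=foxtrot -> take RIGHT -> foxtrot
i=6: L=echo R=echo -> agree -> echo
i=7: L=delta R=delta -> agree -> delta
Index 3 -> CONFLICT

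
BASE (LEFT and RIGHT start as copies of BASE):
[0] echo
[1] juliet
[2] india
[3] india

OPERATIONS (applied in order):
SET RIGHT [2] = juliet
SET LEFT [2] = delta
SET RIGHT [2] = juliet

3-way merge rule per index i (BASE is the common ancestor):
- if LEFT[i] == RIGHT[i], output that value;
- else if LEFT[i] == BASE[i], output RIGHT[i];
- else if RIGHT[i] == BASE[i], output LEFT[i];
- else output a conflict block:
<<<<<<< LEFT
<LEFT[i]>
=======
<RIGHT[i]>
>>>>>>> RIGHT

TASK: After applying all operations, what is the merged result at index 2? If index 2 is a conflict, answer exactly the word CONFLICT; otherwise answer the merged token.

Answer: CONFLICT

Derivation:
Final LEFT:  [echo, juliet, delta, india]
Final RIGHT: [echo, juliet, juliet, india]
i=0: L=echo R=echo -> agree -> echo
i=1: L=juliet R=juliet -> agree -> juliet
i=2: BASE=india L=delta R=juliet all differ -> CONFLICT
i=3: L=india R=india -> agree -> india
Index 2 -> CONFLICT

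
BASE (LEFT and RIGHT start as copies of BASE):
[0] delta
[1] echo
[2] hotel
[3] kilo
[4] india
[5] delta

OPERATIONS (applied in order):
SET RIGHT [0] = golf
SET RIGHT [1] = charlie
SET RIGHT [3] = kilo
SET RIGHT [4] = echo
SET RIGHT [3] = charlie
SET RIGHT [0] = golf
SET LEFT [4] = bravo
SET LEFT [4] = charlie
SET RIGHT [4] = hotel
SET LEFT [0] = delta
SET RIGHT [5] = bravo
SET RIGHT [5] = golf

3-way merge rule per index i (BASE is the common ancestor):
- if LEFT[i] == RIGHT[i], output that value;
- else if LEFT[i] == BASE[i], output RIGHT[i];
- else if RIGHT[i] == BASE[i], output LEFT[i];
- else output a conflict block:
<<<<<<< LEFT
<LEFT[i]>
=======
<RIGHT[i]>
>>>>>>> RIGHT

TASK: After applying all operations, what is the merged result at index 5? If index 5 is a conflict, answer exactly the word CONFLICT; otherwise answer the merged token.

Final LEFT:  [delta, echo, hotel, kilo, charlie, delta]
Final RIGHT: [golf, charlie, hotel, charlie, hotel, golf]
i=0: L=delta=BASE, R=golf -> take RIGHT -> golf
i=1: L=echo=BASE, R=charlie -> take RIGHT -> charlie
i=2: L=hotel R=hotel -> agree -> hotel
i=3: L=kilo=BASE, R=charlie -> take RIGHT -> charlie
i=4: BASE=india L=charlie R=hotel all differ -> CONFLICT
i=5: L=delta=BASE, R=golf -> take RIGHT -> golf
Index 5 -> golf

Answer: golf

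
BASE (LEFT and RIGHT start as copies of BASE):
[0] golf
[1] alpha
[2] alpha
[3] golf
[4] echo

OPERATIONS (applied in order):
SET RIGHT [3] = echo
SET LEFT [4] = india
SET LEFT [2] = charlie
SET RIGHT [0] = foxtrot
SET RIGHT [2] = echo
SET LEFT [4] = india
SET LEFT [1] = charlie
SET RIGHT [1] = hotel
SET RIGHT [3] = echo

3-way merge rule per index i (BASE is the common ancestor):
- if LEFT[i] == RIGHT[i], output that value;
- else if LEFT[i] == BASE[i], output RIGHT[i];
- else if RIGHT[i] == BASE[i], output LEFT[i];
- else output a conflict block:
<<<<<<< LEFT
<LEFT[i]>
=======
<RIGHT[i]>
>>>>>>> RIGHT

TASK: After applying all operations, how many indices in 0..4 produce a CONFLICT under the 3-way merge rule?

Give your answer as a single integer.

Final LEFT:  [golf, charlie, charlie, golf, india]
Final RIGHT: [foxtrot, hotel, echo, echo, echo]
i=0: L=golf=BASE, R=foxtrot -> take RIGHT -> foxtrot
i=1: BASE=alpha L=charlie R=hotel all differ -> CONFLICT
i=2: BASE=alpha L=charlie R=echo all differ -> CONFLICT
i=3: L=golf=BASE, R=echo -> take RIGHT -> echo
i=4: L=india, R=echo=BASE -> take LEFT -> india
Conflict count: 2

Answer: 2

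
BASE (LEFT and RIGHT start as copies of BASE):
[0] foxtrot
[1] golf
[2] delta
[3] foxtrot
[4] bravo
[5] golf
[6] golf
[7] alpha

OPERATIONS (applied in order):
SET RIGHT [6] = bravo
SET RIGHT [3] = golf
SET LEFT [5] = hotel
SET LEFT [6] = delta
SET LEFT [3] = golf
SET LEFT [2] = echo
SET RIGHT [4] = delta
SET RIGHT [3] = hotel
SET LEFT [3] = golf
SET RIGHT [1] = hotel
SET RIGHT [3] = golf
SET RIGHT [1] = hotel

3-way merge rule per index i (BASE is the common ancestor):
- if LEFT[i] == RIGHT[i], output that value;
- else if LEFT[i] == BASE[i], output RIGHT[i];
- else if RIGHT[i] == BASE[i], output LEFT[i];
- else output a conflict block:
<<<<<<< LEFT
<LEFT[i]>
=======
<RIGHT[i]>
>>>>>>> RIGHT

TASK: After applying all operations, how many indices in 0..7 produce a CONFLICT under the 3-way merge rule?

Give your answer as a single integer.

Final LEFT:  [foxtrot, golf, echo, golf, bravo, hotel, delta, alpha]
Final RIGHT: [foxtrot, hotel, delta, golf, delta, golf, bravo, alpha]
i=0: L=foxtrot R=foxtrot -> agree -> foxtrot
i=1: L=golf=BASE, R=hotel -> take RIGHT -> hotel
i=2: L=echo, R=delta=BASE -> take LEFT -> echo
i=3: L=golf R=golf -> agree -> golf
i=4: L=bravo=BASE, R=delta -> take RIGHT -> delta
i=5: L=hotel, R=golf=BASE -> take LEFT -> hotel
i=6: BASE=golf L=delta R=bravo all differ -> CONFLICT
i=7: L=alpha R=alpha -> agree -> alpha
Conflict count: 1

Answer: 1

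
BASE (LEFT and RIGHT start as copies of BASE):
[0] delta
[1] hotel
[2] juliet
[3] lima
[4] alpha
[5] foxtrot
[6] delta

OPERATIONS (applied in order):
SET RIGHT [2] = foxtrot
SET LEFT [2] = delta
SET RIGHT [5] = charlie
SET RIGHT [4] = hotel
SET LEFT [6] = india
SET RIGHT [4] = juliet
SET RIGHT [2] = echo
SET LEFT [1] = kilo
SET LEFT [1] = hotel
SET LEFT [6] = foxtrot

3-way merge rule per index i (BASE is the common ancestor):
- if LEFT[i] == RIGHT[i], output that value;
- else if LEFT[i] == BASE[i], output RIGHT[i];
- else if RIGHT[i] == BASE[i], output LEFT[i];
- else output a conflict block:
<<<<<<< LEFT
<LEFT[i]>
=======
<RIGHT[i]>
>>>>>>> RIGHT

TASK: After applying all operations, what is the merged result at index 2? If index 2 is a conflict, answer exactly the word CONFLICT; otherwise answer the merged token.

Answer: CONFLICT

Derivation:
Final LEFT:  [delta, hotel, delta, lima, alpha, foxtrot, foxtrot]
Final RIGHT: [delta, hotel, echo, lima, juliet, charlie, delta]
i=0: L=delta R=delta -> agree -> delta
i=1: L=hotel R=hotel -> agree -> hotel
i=2: BASE=juliet L=delta R=echo all differ -> CONFLICT
i=3: L=lima R=lima -> agree -> lima
i=4: L=alpha=BASE, R=juliet -> take RIGHT -> juliet
i=5: L=foxtrot=BASE, R=charlie -> take RIGHT -> charlie
i=6: L=foxtrot, R=delta=BASE -> take LEFT -> foxtrot
Index 2 -> CONFLICT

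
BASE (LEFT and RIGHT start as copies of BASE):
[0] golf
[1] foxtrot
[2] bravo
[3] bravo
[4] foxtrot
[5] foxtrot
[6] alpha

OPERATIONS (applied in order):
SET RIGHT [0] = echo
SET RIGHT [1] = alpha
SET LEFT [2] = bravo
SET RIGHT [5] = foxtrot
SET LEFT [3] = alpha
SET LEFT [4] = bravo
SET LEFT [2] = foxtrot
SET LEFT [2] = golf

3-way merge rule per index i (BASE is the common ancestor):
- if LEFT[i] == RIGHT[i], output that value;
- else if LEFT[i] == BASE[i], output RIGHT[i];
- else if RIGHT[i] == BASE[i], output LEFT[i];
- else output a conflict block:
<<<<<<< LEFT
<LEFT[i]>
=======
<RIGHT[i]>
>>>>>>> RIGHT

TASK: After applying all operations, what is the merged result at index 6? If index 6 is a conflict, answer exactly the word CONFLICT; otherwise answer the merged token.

Answer: alpha

Derivation:
Final LEFT:  [golf, foxtrot, golf, alpha, bravo, foxtrot, alpha]
Final RIGHT: [echo, alpha, bravo, bravo, foxtrot, foxtrot, alpha]
i=0: L=golf=BASE, R=echo -> take RIGHT -> echo
i=1: L=foxtrot=BASE, R=alpha -> take RIGHT -> alpha
i=2: L=golf, R=bravo=BASE -> take LEFT -> golf
i=3: L=alpha, R=bravo=BASE -> take LEFT -> alpha
i=4: L=bravo, R=foxtrot=BASE -> take LEFT -> bravo
i=5: L=foxtrot R=foxtrot -> agree -> foxtrot
i=6: L=alpha R=alpha -> agree -> alpha
Index 6 -> alpha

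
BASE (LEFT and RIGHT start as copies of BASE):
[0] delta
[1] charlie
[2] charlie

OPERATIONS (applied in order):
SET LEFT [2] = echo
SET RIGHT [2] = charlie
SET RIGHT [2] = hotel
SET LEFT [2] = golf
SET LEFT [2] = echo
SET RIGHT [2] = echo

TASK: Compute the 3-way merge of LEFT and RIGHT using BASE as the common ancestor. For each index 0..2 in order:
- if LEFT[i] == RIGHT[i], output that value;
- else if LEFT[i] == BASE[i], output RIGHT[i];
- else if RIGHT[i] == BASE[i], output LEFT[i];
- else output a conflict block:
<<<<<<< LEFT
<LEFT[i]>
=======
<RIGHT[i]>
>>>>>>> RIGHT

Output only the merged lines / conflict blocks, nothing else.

Final LEFT:  [delta, charlie, echo]
Final RIGHT: [delta, charlie, echo]
i=0: L=delta R=delta -> agree -> delta
i=1: L=charlie R=charlie -> agree -> charlie
i=2: L=echo R=echo -> agree -> echo

Answer: delta
charlie
echo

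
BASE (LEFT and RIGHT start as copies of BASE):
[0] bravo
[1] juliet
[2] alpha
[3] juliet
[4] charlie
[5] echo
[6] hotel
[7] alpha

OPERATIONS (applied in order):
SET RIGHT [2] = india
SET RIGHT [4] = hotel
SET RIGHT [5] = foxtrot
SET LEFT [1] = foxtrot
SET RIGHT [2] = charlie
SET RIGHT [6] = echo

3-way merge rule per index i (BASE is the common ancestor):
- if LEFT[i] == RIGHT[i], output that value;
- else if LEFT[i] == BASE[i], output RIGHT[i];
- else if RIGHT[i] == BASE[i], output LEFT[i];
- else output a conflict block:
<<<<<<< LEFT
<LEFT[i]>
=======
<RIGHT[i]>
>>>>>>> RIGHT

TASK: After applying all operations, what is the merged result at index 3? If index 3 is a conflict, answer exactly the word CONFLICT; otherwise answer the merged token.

Final LEFT:  [bravo, foxtrot, alpha, juliet, charlie, echo, hotel, alpha]
Final RIGHT: [bravo, juliet, charlie, juliet, hotel, foxtrot, echo, alpha]
i=0: L=bravo R=bravo -> agree -> bravo
i=1: L=foxtrot, R=juliet=BASE -> take LEFT -> foxtrot
i=2: L=alpha=BASE, R=charlie -> take RIGHT -> charlie
i=3: L=juliet R=juliet -> agree -> juliet
i=4: L=charlie=BASE, R=hotel -> take RIGHT -> hotel
i=5: L=echo=BASE, R=foxtrot -> take RIGHT -> foxtrot
i=6: L=hotel=BASE, R=echo -> take RIGHT -> echo
i=7: L=alpha R=alpha -> agree -> alpha
Index 3 -> juliet

Answer: juliet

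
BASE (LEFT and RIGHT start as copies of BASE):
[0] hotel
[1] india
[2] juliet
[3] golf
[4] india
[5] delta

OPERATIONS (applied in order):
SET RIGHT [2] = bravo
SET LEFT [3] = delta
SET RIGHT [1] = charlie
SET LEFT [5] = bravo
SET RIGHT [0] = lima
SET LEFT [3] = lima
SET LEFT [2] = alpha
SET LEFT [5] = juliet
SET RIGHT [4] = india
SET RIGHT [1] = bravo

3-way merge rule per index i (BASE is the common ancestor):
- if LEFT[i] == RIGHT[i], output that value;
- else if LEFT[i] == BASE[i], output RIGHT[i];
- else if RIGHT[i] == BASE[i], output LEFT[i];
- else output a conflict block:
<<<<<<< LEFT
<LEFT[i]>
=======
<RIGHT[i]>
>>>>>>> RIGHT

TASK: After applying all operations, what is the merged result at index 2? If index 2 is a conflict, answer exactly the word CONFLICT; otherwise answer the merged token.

Answer: CONFLICT

Derivation:
Final LEFT:  [hotel, india, alpha, lima, india, juliet]
Final RIGHT: [lima, bravo, bravo, golf, india, delta]
i=0: L=hotel=BASE, R=lima -> take RIGHT -> lima
i=1: L=india=BASE, R=bravo -> take RIGHT -> bravo
i=2: BASE=juliet L=alpha R=bravo all differ -> CONFLICT
i=3: L=lima, R=golf=BASE -> take LEFT -> lima
i=4: L=india R=india -> agree -> india
i=5: L=juliet, R=delta=BASE -> take LEFT -> juliet
Index 2 -> CONFLICT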